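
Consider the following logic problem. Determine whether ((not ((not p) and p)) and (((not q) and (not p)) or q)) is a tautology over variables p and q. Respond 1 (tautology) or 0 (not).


Check all 4 assignments:
p=0, q=0: 1
p=0, q=1: 1
p=1, q=0: 0
p=1, q=1: 1
Satisfying count = 3/4.
Tautology iff count = 4: no.

0


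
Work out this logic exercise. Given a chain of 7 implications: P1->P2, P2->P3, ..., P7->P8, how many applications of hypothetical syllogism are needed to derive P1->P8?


With 7 implications in a chain connecting 8 propositions:
P1->P2, P2->P3, ..., P7->P8
Steps needed = (number of implications) - 1 = 7 - 1 = 6

6


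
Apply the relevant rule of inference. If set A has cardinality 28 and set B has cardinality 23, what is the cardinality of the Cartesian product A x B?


The Cartesian product A x B contains all ordered pairs (a, b).
|A x B| = |A| * |B| = 28 * 23 = 644

644


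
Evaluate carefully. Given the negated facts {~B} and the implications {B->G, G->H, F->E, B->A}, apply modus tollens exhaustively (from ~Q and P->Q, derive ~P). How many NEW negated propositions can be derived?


Initial negated facts: {~B}
Apply modus tollens to closure:
  (no implication fires)
Final negated: {~B}
New negations: {(none)}
Count = 0

0


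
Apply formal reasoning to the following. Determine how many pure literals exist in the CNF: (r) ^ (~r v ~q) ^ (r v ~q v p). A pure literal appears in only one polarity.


Check each variable for pure literal status:
p: pure positive
q: pure negative
r: mixed (not pure)
Pure literal count = 2

2


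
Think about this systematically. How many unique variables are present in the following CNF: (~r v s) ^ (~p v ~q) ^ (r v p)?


Identify each variable that appears in the formula.
Variables found: p, q, r, s
Count = 4

4


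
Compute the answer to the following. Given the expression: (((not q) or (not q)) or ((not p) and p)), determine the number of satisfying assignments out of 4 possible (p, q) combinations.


Check all 4 assignments:
p=0, q=0: 1
p=0, q=1: 0
p=1, q=0: 1
p=1, q=1: 0
Count of True = 2

2


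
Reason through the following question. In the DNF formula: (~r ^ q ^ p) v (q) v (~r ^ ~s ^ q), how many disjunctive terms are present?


A DNF formula is a disjunction of terms (conjunctions).
Terms are separated by v.
Counting the disjuncts: 3 terms.

3


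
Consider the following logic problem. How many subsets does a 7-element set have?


The power set of a set with n elements has 2^n elements.
|P(S)| = 2^7 = 128

128


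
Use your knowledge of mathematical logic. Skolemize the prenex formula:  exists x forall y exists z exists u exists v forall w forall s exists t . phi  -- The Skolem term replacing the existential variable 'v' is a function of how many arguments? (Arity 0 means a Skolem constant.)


Quantifier prefix: exists x forall y exists z exists u exists v forall w forall s exists t
'v' is existentially quantified at position 5.
Universal variables preceding it: y
Skolem function arity = 1

1


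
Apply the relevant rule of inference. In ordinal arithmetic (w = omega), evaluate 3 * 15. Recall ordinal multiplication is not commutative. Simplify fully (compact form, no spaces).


Compute 3 * 15.
Ordinal * is associative and left-distributive over +, but NOT commutative; for finite n>1, n*w = w but w*n stays w*n.
Both finite; ordinal * agrees with natural *: 3 * 15 = 45.
Result = 45

45


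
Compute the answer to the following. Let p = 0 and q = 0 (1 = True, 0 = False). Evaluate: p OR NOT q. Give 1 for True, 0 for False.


p = 0, q = 0
Operation: p OR NOT q
Evaluate: 0 OR NOT 0 = 1

1


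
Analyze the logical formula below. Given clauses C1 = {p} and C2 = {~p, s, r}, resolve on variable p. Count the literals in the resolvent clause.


Remove p from C1 and ~p from C2.
C1 remainder: {}
C2 remainder: {s, r}
Union (resolvent): {r, s}
Resolvent has 2 literal(s).

2


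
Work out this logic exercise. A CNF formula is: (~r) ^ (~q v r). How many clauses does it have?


A CNF formula is a conjunction of clauses.
Clauses are separated by ^.
Counting the conjuncts: 2 clauses.

2


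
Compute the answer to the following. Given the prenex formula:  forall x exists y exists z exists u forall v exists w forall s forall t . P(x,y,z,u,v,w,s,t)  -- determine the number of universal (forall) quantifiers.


Quantifier prefix: forall x exists y exists z exists u forall v exists w forall s forall t
Mark each quantifier type:
  U E E E U E U U
Universal count = 4, Existential count = 4
Asked for universal (forall) quantifiers: 4

4


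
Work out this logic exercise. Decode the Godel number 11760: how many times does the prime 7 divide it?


Factorize 11760 by dividing by 7 repeatedly.
Division steps: 7 divides 11760 exactly 2 time(s).
Exponent of 7 = 2

2


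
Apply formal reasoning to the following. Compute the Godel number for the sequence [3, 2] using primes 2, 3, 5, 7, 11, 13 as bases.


Encode each element as an exponent of the corresponding prime:
  2^3 = 8
  3^2 = 9
Product = 8 * 9 = 72

72


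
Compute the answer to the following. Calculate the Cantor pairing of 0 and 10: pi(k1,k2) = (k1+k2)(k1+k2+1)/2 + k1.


k1 + k2 = 10
(k1+k2)(k1+k2+1)/2 = 10 * 11 / 2 = 55
pi = 55 + 0 = 55

55


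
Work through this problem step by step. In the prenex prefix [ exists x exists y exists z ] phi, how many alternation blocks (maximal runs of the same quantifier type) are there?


Quantifier-type sequence: E E E  (A=forall, E=exists)
Group into maximal same-type runs:
  Ex3
Number of blocks = 1

1


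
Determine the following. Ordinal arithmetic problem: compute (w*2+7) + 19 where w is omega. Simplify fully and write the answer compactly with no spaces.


Compute (w*2+7) + 19.
Ordinal + is associative but NOT commutative; for finite n>0, n + w = w but w + n stays w+n.
By associativity: (w*2+7) + 19 = w*2 + (7+19) = w*2+26.
Result = w*2+26

w*2+26


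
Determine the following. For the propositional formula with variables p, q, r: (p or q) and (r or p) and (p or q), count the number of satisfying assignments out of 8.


Evaluate all 8 assignments for p, q, r:
p=0, q=0, r=0: 0
p=0, q=0, r=1: 0
p=0, q=1, r=0: 0
p=0, q=1, r=1: 1
p=1, q=0, r=0: 1
p=1, q=0, r=1: 1
p=1, q=1, r=0: 1
p=1, q=1, r=1: 1
Satisfying count = 5

5


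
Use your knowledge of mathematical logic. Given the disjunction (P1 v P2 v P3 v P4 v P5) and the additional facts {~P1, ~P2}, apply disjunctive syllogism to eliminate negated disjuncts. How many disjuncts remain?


Original disjuncts (5): P1, P2, P3, P4, P5
Negated (eliminate): ~P1, ~P2
Remaining disjuncts: P3, P4, P5
Count = 5 - 2 = 3

3


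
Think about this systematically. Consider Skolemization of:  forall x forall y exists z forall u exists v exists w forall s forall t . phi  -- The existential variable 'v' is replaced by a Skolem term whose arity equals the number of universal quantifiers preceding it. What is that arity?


Quantifier prefix: forall x forall y exists z forall u exists v exists w forall s forall t
'v' is existentially quantified at position 5.
Universal variables preceding it: x, y, u
Skolem function arity = 3

3


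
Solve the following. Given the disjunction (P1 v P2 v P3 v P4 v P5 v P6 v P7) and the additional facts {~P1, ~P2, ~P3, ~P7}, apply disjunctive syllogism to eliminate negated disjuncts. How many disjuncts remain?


Original disjuncts (7): P1, P2, P3, P4, P5, P6, P7
Negated (eliminate): ~P1, ~P2, ~P3, ~P7
Remaining disjuncts: P4, P5, P6
Count = 7 - 4 = 3

3


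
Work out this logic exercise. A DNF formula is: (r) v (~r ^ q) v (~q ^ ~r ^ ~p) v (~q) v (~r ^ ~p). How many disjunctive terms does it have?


A DNF formula is a disjunction of terms (conjunctions).
Terms are separated by v.
Counting the disjuncts: 5 terms.

5


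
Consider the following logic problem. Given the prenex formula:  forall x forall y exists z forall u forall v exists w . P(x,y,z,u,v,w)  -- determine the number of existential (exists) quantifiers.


Quantifier prefix: forall x forall y exists z forall u forall v exists w
Mark each quantifier type:
  U U E U U E
Universal count = 4, Existential count = 2
Asked for existential (exists) quantifiers: 2

2


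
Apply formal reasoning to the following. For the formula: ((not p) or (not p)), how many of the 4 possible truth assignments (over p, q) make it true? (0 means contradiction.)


Check all 4 assignments:
p=0, q=0: 1
p=0, q=1: 1
p=1, q=0: 0
p=1, q=1: 0
Count of True = 2

2


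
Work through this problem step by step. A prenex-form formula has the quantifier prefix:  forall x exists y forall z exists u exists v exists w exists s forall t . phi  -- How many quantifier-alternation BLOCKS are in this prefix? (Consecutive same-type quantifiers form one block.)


Quantifier-type sequence: A E A E E E E A  (A=forall, E=exists)
Group into maximal same-type runs:
  Ax1 | Ex1 | Ax1 | Ex4 | Ax1
Number of blocks = 5

5


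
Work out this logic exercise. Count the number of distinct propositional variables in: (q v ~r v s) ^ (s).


Identify each variable that appears in the formula.
Variables found: q, r, s
Count = 3

3


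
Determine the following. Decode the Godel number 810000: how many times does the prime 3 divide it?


Factorize 810000 by dividing by 3 repeatedly.
Division steps: 3 divides 810000 exactly 4 time(s).
Exponent of 3 = 4

4


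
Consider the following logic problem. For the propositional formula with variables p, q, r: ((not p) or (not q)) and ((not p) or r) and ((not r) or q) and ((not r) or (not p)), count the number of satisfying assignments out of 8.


Evaluate all 8 assignments for p, q, r:
p=0, q=0, r=0: 1
p=0, q=0, r=1: 0
p=0, q=1, r=0: 1
p=0, q=1, r=1: 1
p=1, q=0, r=0: 0
p=1, q=0, r=1: 0
p=1, q=1, r=0: 0
p=1, q=1, r=1: 0
Satisfying count = 3

3


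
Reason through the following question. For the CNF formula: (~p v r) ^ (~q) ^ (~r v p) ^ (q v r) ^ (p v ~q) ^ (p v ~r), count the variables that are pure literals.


Check each variable for pure literal status:
p: mixed (not pure)
q: mixed (not pure)
r: mixed (not pure)
Pure literal count = 0

0


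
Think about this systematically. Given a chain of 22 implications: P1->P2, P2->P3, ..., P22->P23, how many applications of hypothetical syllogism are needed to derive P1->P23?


With 22 implications in a chain connecting 23 propositions:
P1->P2, P2->P3, ..., P22->P23
Steps needed = (number of implications) - 1 = 22 - 1 = 21

21


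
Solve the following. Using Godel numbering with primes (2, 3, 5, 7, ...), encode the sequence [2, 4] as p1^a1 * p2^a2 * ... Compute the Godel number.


Encode each element as an exponent of the corresponding prime:
  2^2 = 4
  3^4 = 81
Product = 4 * 81 = 324

324


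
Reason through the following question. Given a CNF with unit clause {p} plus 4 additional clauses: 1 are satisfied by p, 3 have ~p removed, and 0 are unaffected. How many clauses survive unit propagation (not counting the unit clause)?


Satisfied (removed): 1
Shortened (remain): 3
Unchanged (remain): 0
Remaining = 3 + 0 = 3

3


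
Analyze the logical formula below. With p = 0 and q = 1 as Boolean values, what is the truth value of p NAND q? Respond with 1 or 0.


p = 0, q = 1
Operation: p NAND q
Evaluate: 0 NAND 1 = 1

1


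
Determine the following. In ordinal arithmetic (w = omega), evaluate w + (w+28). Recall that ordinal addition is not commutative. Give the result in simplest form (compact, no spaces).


Compute w + (w+28).
Ordinal + is associative but NOT commutative; for finite n>0, n + w = w but w + n stays w+n.
w + (w+28) = (w+w) + 28 = w*2+28.
Result = w*2+28

w*2+28


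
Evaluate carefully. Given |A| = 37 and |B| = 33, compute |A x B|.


The Cartesian product A x B contains all ordered pairs (a, b).
|A x B| = |A| * |B| = 37 * 33 = 1221

1221


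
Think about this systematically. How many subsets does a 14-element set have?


The power set of a set with n elements has 2^n elements.
|P(S)| = 2^14 = 16384

16384


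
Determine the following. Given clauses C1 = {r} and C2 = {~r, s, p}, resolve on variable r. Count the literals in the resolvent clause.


Remove r from C1 and ~r from C2.
C1 remainder: {}
C2 remainder: {s, p}
Union (resolvent): {p, s}
Resolvent has 2 literal(s).

2


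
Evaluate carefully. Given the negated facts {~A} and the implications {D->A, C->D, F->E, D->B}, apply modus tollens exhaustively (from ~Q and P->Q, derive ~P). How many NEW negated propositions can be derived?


Initial negated facts: {~A}
Apply modus tollens to closure:
  ~A and D->A  =>  ~D
  ~D and C->D  =>  ~C
Final negated: {~A, ~C, ~D}
New negations: {~C, ~D}
Count = 2

2


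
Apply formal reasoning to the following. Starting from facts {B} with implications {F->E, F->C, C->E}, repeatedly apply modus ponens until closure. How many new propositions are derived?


Initial facts: {B}
Apply modus ponens to closure:
  (no implication fires)
Final known: {B}
New propositions: {(none)}
Count = 0

0


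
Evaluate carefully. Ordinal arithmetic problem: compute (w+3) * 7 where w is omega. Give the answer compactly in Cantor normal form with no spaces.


Compute (w+3) * 7.
Ordinal * is associative and left-distributive over +, but NOT commutative; for finite n>1, n*w = w but w*n stays w*n.
(w+3) * 7 = (w+3) repeated 7 times. Each intermediate +3 is absorbed by the following w; only the last survives: w*7+3.
Result = w*7+3

w*7+3


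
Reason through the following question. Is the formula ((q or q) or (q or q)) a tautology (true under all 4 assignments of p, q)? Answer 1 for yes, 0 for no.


Check all 4 assignments:
p=0, q=0: 0
p=0, q=1: 1
p=1, q=0: 0
p=1, q=1: 1
Satisfying count = 2/4.
Tautology iff count = 4: no.

0


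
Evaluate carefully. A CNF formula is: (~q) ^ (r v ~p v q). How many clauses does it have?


A CNF formula is a conjunction of clauses.
Clauses are separated by ^.
Counting the conjuncts: 2 clauses.

2


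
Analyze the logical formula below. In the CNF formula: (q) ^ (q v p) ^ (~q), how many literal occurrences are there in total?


Counting literals in each clause:
Clause 1: 1 literal(s)
Clause 2: 2 literal(s)
Clause 3: 1 literal(s)
Total = 4

4


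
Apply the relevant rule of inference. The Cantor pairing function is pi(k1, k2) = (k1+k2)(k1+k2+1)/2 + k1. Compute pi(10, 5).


k1 + k2 = 15
(k1+k2)(k1+k2+1)/2 = 15 * 16 / 2 = 120
pi = 120 + 10 = 130

130


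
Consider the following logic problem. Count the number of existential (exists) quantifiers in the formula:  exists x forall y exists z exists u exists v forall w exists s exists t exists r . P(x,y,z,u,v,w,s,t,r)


Quantifier prefix: exists x forall y exists z exists u exists v forall w exists s exists t exists r
Mark each quantifier type:
  E U E E E U E E E
Universal count = 2, Existential count = 7
Asked for existential (exists) quantifiers: 7

7


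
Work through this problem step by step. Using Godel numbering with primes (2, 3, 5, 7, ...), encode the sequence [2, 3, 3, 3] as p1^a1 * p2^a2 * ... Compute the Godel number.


Encode each element as an exponent of the corresponding prime:
  2^2 = 4
  3^3 = 27
  5^3 = 125
  7^3 = 343
Product = 4 * 27 * 125 * 343 = 4630500

4630500


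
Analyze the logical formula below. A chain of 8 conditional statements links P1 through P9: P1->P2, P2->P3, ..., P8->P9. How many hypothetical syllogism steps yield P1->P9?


With 8 implications in a chain connecting 9 propositions:
P1->P2, P2->P3, ..., P8->P9
Steps needed = (number of implications) - 1 = 8 - 1 = 7

7


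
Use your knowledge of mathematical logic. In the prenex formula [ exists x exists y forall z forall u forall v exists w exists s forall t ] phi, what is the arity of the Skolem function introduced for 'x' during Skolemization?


Quantifier prefix: exists x exists y forall z forall u forall v exists w exists s forall t
'x' is existentially quantified at position 1.
No universal quantifiers precede it.
Skolem function arity = 0 (a Skolem constant)

0


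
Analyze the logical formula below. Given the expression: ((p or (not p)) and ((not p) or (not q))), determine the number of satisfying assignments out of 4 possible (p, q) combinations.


Check all 4 assignments:
p=0, q=0: 1
p=0, q=1: 1
p=1, q=0: 1
p=1, q=1: 0
Count of True = 3

3


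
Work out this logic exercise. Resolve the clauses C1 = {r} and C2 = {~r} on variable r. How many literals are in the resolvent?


Remove r from C1 and ~r from C2.
C1 remainder: {}
C2 remainder: {}
Union (resolvent): {} (empty clause)
Resolvent has 0 literal(s).

0


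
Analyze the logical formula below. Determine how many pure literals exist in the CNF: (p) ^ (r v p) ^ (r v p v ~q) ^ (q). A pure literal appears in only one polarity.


Check each variable for pure literal status:
p: pure positive
q: mixed (not pure)
r: pure positive
Pure literal count = 2

2


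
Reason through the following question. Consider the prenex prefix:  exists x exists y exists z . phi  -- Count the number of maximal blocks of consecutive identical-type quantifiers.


Quantifier-type sequence: E E E  (A=forall, E=exists)
Group into maximal same-type runs:
  Ex3
Number of blocks = 1

1


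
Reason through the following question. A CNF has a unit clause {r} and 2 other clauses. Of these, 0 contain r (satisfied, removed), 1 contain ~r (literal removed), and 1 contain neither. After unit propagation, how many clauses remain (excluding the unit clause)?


Satisfied (removed): 0
Shortened (remain): 1
Unchanged (remain): 1
Remaining = 1 + 1 = 2

2


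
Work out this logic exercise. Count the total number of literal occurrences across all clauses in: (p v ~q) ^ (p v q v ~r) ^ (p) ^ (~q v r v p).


Counting literals in each clause:
Clause 1: 2 literal(s)
Clause 2: 3 literal(s)
Clause 3: 1 literal(s)
Clause 4: 3 literal(s)
Total = 9

9


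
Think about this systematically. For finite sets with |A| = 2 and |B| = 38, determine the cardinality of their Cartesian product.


The Cartesian product A x B contains all ordered pairs (a, b).
|A x B| = |A| * |B| = 2 * 38 = 76

76


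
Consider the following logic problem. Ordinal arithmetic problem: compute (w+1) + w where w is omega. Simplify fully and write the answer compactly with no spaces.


Compute (w+1) + w.
Ordinal + is associative but NOT commutative; for finite n>0, n + w = w but w + n stays w+n.
(w+1) + w = w + (1+w) = w + w = w*2 (the finite tail 1 is absorbed by the right w).
Result = w*2

w*2


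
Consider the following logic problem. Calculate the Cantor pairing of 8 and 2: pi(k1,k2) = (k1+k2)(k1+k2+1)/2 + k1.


k1 + k2 = 10
(k1+k2)(k1+k2+1)/2 = 10 * 11 / 2 = 55
pi = 55 + 8 = 63

63


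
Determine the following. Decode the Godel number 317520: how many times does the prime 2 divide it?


Factorize 317520 by dividing by 2 repeatedly.
Division steps: 2 divides 317520 exactly 4 time(s).
Exponent of 2 = 4

4


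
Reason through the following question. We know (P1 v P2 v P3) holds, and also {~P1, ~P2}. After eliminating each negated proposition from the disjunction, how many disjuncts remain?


Original disjuncts (3): P1, P2, P3
Negated (eliminate): ~P1, ~P2
Remaining disjuncts: P3
Count = 3 - 2 = 1

1


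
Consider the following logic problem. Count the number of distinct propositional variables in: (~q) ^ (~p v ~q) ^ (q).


Identify each variable that appears in the formula.
Variables found: p, q
Count = 2

2


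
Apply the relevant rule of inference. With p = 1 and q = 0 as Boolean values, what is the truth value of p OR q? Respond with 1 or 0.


p = 1, q = 0
Operation: p OR q
Evaluate: 1 OR 0 = 1

1


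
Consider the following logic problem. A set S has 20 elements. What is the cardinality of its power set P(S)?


The power set of a set with n elements has 2^n elements.
|P(S)| = 2^20 = 1048576

1048576


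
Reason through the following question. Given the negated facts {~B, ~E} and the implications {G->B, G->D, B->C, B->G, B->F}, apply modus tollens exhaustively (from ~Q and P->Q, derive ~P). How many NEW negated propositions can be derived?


Initial negated facts: {~B, ~E}
Apply modus tollens to closure:
  ~B and G->B  =>  ~G
Final negated: {~B, ~E, ~G}
New negations: {~G}
Count = 1

1


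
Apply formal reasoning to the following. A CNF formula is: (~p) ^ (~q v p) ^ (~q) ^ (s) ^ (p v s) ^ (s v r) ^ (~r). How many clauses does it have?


A CNF formula is a conjunction of clauses.
Clauses are separated by ^.
Counting the conjuncts: 7 clauses.

7


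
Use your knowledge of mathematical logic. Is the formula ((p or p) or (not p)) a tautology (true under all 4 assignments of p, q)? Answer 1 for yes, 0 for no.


Check all 4 assignments:
p=0, q=0: 1
p=0, q=1: 1
p=1, q=0: 1
p=1, q=1: 1
Satisfying count = 4/4.
Tautology iff count = 4: yes.

1


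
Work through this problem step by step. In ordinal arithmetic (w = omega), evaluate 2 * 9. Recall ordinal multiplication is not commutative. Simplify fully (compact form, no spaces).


Compute 2 * 9.
Ordinal * is associative and left-distributive over +, but NOT commutative; for finite n>1, n*w = w but w*n stays w*n.
Both finite; ordinal * agrees with natural *: 2 * 9 = 18.
Result = 18

18


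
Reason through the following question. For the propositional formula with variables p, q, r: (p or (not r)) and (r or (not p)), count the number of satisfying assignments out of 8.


Evaluate all 8 assignments for p, q, r:
p=0, q=0, r=0: 1
p=0, q=0, r=1: 0
p=0, q=1, r=0: 1
p=0, q=1, r=1: 0
p=1, q=0, r=0: 0
p=1, q=0, r=1: 1
p=1, q=1, r=0: 0
p=1, q=1, r=1: 1
Satisfying count = 4

4


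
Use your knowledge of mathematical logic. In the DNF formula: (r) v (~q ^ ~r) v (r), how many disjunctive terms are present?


A DNF formula is a disjunction of terms (conjunctions).
Terms are separated by v.
Counting the disjuncts: 3 terms.

3


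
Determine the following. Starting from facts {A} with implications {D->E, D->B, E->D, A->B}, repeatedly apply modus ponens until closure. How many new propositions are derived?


Initial facts: {A}
Apply modus ponens to closure:
  A and A->B  =>  B
Final known: {A, B}
New propositions: {B}
Count = 1

1


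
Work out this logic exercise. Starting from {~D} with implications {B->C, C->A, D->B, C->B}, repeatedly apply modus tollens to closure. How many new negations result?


Initial negated facts: {~D}
Apply modus tollens to closure:
  (no implication fires)
Final negated: {~D}
New negations: {(none)}
Count = 0

0


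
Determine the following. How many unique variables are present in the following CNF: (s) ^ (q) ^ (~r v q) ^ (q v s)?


Identify each variable that appears in the formula.
Variables found: q, r, s
Count = 3

3


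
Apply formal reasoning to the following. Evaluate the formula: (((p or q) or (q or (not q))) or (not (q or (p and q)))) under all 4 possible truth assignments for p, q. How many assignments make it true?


Check all 4 assignments:
p=0, q=0: 1
p=0, q=1: 1
p=1, q=0: 1
p=1, q=1: 1
Count of True = 4

4


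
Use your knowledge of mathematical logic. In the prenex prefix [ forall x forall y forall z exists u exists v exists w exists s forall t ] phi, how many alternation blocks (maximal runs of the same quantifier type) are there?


Quantifier-type sequence: A A A E E E E A  (A=forall, E=exists)
Group into maximal same-type runs:
  Ax3 | Ex4 | Ax1
Number of blocks = 3

3


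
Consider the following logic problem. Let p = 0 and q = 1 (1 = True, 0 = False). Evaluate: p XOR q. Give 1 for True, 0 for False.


p = 0, q = 1
Operation: p XOR q
Evaluate: 0 XOR 1 = 1

1


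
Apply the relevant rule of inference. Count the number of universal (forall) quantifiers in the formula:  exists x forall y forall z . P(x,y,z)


Quantifier prefix: exists x forall y forall z
Mark each quantifier type:
  E U U
Universal count = 2, Existential count = 1
Asked for universal (forall) quantifiers: 2

2


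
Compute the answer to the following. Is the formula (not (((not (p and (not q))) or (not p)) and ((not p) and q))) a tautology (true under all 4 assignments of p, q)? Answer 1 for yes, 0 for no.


Check all 4 assignments:
p=0, q=0: 1
p=0, q=1: 0
p=1, q=0: 1
p=1, q=1: 1
Satisfying count = 3/4.
Tautology iff count = 4: no.

0


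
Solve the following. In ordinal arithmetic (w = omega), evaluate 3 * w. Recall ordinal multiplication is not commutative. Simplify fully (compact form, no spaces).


Compute 3 * w.
Ordinal * is associative and left-distributive over +, but NOT commutative; for finite n>1, n*w = w but w*n stays w*n.
For finite n>0, n * w = sup{n*k : k<w} = w. So 3 * w = w.
Result = w

w


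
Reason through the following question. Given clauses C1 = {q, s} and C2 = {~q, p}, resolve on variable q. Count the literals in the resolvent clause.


Remove q from C1 and ~q from C2.
C1 remainder: {s}
C2 remainder: {p}
Union (resolvent): {p, s}
Resolvent has 2 literal(s).

2


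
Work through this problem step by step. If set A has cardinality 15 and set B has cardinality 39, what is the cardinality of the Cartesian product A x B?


The Cartesian product A x B contains all ordered pairs (a, b).
|A x B| = |A| * |B| = 15 * 39 = 585

585


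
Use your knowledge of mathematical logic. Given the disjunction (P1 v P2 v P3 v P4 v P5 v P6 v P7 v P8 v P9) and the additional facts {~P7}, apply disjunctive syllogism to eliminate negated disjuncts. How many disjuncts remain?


Original disjuncts (9): P1, P2, P3, P4, P5, P6, P7, P8, P9
Negated (eliminate): ~P7
Remaining disjuncts: P1, P2, P3, P4, P5, P6, P8, P9
Count = 9 - 1 = 8

8


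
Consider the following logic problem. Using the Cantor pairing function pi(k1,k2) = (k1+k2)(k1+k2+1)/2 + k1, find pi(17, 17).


k1 + k2 = 34
(k1+k2)(k1+k2+1)/2 = 34 * 35 / 2 = 595
pi = 595 + 17 = 612

612


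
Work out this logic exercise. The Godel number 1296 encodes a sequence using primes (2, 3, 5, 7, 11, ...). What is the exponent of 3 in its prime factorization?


Factorize 1296 by dividing by 3 repeatedly.
Division steps: 3 divides 1296 exactly 4 time(s).
Exponent of 3 = 4

4


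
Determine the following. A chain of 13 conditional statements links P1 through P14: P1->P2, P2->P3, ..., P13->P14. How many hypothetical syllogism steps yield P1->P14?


With 13 implications in a chain connecting 14 propositions:
P1->P2, P2->P3, ..., P13->P14
Steps needed = (number of implications) - 1 = 13 - 1 = 12

12


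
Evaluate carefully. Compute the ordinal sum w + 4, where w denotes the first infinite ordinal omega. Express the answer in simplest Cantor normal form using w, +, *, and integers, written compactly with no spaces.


Compute w + 4.
Ordinal + is associative but NOT commutative; for finite n>0, n + w = w but w + n stays w+n.
w + 4 is already in normal form (a successor ordinal beyond w).
Result = w+4

w+4


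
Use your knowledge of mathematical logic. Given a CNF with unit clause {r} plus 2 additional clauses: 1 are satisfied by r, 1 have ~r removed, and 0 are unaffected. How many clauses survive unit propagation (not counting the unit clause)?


Satisfied (removed): 1
Shortened (remain): 1
Unchanged (remain): 0
Remaining = 1 + 0 = 1

1


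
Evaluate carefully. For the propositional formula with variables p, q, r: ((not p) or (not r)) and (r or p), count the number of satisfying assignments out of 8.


Evaluate all 8 assignments for p, q, r:
p=0, q=0, r=0: 0
p=0, q=0, r=1: 1
p=0, q=1, r=0: 0
p=0, q=1, r=1: 1
p=1, q=0, r=0: 1
p=1, q=0, r=1: 0
p=1, q=1, r=0: 1
p=1, q=1, r=1: 0
Satisfying count = 4

4


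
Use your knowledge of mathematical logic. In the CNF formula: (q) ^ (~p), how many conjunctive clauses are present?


A CNF formula is a conjunction of clauses.
Clauses are separated by ^.
Counting the conjuncts: 2 clauses.

2


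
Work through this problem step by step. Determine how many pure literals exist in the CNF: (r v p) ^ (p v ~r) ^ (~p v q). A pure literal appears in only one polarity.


Check each variable for pure literal status:
p: mixed (not pure)
q: pure positive
r: mixed (not pure)
Pure literal count = 1

1


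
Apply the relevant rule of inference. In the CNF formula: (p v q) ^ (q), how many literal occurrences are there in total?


Counting literals in each clause:
Clause 1: 2 literal(s)
Clause 2: 1 literal(s)
Total = 3

3


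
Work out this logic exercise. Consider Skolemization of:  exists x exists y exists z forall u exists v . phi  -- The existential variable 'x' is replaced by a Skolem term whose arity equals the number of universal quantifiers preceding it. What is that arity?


Quantifier prefix: exists x exists y exists z forall u exists v
'x' is existentially quantified at position 1.
No universal quantifiers precede it.
Skolem function arity = 0 (a Skolem constant)

0


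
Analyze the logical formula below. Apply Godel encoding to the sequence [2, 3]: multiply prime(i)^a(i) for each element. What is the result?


Encode each element as an exponent of the corresponding prime:
  2^2 = 4
  3^3 = 27
Product = 4 * 27 = 108

108


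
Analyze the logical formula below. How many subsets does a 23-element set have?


The power set of a set with n elements has 2^n elements.
|P(S)| = 2^23 = 8388608

8388608


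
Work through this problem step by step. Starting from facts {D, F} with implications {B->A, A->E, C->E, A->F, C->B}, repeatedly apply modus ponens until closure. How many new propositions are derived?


Initial facts: {D, F}
Apply modus ponens to closure:
  (no implication fires)
Final known: {D, F}
New propositions: {(none)}
Count = 0

0


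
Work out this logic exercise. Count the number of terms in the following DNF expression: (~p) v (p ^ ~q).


A DNF formula is a disjunction of terms (conjunctions).
Terms are separated by v.
Counting the disjuncts: 2 terms.

2


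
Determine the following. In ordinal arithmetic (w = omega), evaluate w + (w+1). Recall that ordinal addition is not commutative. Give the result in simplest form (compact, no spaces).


Compute w + (w+1).
Ordinal + is associative but NOT commutative; for finite n>0, n + w = w but w + n stays w+n.
w + (w+1) = (w+w) + 1 = w*2+1.
Result = w*2+1

w*2+1


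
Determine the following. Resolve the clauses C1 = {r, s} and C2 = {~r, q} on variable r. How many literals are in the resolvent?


Remove r from C1 and ~r from C2.
C1 remainder: {s}
C2 remainder: {q}
Union (resolvent): {q, s}
Resolvent has 2 literal(s).

2


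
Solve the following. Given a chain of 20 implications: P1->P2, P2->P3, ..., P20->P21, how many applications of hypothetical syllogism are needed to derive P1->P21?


With 20 implications in a chain connecting 21 propositions:
P1->P2, P2->P3, ..., P20->P21
Steps needed = (number of implications) - 1 = 20 - 1 = 19

19


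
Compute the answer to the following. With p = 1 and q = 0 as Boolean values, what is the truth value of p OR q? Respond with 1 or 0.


p = 1, q = 0
Operation: p OR q
Evaluate: 1 OR 0 = 1

1


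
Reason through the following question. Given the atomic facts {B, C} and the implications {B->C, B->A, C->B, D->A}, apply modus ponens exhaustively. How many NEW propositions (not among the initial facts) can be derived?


Initial facts: {B, C}
Apply modus ponens to closure:
  B and B->A  =>  A
Final known: {A, B, C}
New propositions: {A}
Count = 1

1


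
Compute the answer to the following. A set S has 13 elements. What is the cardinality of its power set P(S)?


The power set of a set with n elements has 2^n elements.
|P(S)| = 2^13 = 8192

8192


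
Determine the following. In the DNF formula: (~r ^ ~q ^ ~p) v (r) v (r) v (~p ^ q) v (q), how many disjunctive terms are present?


A DNF formula is a disjunction of terms (conjunctions).
Terms are separated by v.
Counting the disjuncts: 5 terms.

5


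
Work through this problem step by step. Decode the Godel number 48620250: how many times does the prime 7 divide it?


Factorize 48620250 by dividing by 7 repeatedly.
Division steps: 7 divides 48620250 exactly 4 time(s).
Exponent of 7 = 4

4


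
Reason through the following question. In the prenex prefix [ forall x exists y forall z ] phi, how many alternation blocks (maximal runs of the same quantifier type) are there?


Quantifier-type sequence: A E A  (A=forall, E=exists)
Group into maximal same-type runs:
  Ax1 | Ex1 | Ax1
Number of blocks = 3

3


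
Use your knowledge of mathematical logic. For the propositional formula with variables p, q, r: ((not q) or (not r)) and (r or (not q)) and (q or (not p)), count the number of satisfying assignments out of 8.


Evaluate all 8 assignments for p, q, r:
p=0, q=0, r=0: 1
p=0, q=0, r=1: 1
p=0, q=1, r=0: 0
p=0, q=1, r=1: 0
p=1, q=0, r=0: 0
p=1, q=0, r=1: 0
p=1, q=1, r=0: 0
p=1, q=1, r=1: 0
Satisfying count = 2

2


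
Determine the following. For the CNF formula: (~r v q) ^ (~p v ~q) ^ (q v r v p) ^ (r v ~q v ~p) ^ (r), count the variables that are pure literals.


Check each variable for pure literal status:
p: mixed (not pure)
q: mixed (not pure)
r: mixed (not pure)
Pure literal count = 0

0


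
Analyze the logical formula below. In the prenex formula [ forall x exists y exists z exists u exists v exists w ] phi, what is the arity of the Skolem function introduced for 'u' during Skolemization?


Quantifier prefix: forall x exists y exists z exists u exists v exists w
'u' is existentially quantified at position 4.
Universal variables preceding it: x
Skolem function arity = 1

1


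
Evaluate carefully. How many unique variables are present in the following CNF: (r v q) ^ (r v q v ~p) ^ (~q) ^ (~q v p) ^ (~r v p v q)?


Identify each variable that appears in the formula.
Variables found: p, q, r
Count = 3

3


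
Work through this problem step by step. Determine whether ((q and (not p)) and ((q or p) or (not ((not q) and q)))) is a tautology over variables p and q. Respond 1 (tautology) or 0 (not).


Check all 4 assignments:
p=0, q=0: 0
p=0, q=1: 1
p=1, q=0: 0
p=1, q=1: 0
Satisfying count = 1/4.
Tautology iff count = 4: no.

0


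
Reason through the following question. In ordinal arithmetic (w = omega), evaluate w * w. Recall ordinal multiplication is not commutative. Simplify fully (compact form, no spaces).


Compute w * w.
Ordinal * is associative and left-distributive over +, but NOT commutative; for finite n>1, n*w = w but w*n stays w*n.
w * w = w^2 by definition.
Result = w^2

w^2


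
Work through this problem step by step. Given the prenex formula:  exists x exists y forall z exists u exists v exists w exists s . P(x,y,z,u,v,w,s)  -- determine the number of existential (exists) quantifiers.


Quantifier prefix: exists x exists y forall z exists u exists v exists w exists s
Mark each quantifier type:
  E E U E E E E
Universal count = 1, Existential count = 6
Asked for existential (exists) quantifiers: 6

6


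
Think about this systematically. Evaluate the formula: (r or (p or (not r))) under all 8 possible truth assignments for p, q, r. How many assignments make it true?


Check all 8 assignments:
p=0, q=0, r=0: 1
p=0, q=0, r=1: 1
p=0, q=1, r=0: 1
p=0, q=1, r=1: 1
p=1, q=0, r=0: 1
p=1, q=0, r=1: 1
p=1, q=1, r=0: 1
p=1, q=1, r=1: 1
Count of True = 8

8


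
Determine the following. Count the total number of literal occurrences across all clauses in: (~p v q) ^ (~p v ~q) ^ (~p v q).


Counting literals in each clause:
Clause 1: 2 literal(s)
Clause 2: 2 literal(s)
Clause 3: 2 literal(s)
Total = 6

6


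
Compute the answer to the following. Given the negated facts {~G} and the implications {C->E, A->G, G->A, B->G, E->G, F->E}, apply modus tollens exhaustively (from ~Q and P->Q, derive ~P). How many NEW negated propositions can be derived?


Initial negated facts: {~G}
Apply modus tollens to closure:
  ~G and A->G  =>  ~A
  ~G and B->G  =>  ~B
  ~G and E->G  =>  ~E
  ~E and F->E  =>  ~F
  ~E and C->E  =>  ~C
Final negated: {~A, ~B, ~C, ~E, ~F, ~G}
New negations: {~A, ~B, ~C, ~E, ~F}
Count = 5

5


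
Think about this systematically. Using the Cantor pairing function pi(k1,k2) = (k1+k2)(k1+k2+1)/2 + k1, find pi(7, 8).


k1 + k2 = 15
(k1+k2)(k1+k2+1)/2 = 15 * 16 / 2 = 120
pi = 120 + 7 = 127

127


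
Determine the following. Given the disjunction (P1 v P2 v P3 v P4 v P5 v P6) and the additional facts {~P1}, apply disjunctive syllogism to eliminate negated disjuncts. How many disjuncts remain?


Original disjuncts (6): P1, P2, P3, P4, P5, P6
Negated (eliminate): ~P1
Remaining disjuncts: P2, P3, P4, P5, P6
Count = 6 - 1 = 5

5


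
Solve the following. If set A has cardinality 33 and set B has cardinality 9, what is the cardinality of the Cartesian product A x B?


The Cartesian product A x B contains all ordered pairs (a, b).
|A x B| = |A| * |B| = 33 * 9 = 297

297


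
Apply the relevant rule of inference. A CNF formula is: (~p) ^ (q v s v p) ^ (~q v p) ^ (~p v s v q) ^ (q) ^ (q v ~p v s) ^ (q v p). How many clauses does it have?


A CNF formula is a conjunction of clauses.
Clauses are separated by ^.
Counting the conjuncts: 7 clauses.

7


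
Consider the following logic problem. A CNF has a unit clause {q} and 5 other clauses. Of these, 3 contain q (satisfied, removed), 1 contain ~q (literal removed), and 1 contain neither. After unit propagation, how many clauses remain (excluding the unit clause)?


Satisfied (removed): 3
Shortened (remain): 1
Unchanged (remain): 1
Remaining = 1 + 1 = 2

2


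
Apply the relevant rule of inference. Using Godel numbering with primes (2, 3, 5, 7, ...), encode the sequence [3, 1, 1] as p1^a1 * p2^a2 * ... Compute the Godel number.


Encode each element as an exponent of the corresponding prime:
  2^3 = 8
  3^1 = 3
  5^1 = 5
Product = 8 * 3 * 5 = 120

120


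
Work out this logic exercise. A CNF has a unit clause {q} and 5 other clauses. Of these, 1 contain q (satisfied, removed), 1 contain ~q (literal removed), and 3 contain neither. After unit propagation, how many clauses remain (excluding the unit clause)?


Satisfied (removed): 1
Shortened (remain): 1
Unchanged (remain): 3
Remaining = 1 + 3 = 4

4


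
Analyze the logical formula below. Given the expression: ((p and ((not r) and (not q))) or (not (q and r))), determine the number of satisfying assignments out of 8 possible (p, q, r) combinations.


Check all 8 assignments:
p=0, q=0, r=0: 1
p=0, q=0, r=1: 1
p=0, q=1, r=0: 1
p=0, q=1, r=1: 0
p=1, q=0, r=0: 1
p=1, q=0, r=1: 1
p=1, q=1, r=0: 1
p=1, q=1, r=1: 0
Count of True = 6

6


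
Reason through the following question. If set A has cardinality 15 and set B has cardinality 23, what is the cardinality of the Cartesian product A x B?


The Cartesian product A x B contains all ordered pairs (a, b).
|A x B| = |A| * |B| = 15 * 23 = 345

345


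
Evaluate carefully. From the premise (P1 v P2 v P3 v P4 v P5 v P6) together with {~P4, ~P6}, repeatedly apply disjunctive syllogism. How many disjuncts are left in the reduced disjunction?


Original disjuncts (6): P1, P2, P3, P4, P5, P6
Negated (eliminate): ~P4, ~P6
Remaining disjuncts: P1, P2, P3, P5
Count = 6 - 2 = 4

4


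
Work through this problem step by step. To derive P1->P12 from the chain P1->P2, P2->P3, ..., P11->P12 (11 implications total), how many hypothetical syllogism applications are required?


With 11 implications in a chain connecting 12 propositions:
P1->P2, P2->P3, ..., P11->P12
Steps needed = (number of implications) - 1 = 11 - 1 = 10

10


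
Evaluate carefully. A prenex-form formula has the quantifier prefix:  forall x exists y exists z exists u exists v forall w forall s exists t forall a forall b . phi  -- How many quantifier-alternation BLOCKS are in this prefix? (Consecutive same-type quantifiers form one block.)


Quantifier-type sequence: A E E E E A A E A A  (A=forall, E=exists)
Group into maximal same-type runs:
  Ax1 | Ex4 | Ax2 | Ex1 | Ax2
Number of blocks = 5

5
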